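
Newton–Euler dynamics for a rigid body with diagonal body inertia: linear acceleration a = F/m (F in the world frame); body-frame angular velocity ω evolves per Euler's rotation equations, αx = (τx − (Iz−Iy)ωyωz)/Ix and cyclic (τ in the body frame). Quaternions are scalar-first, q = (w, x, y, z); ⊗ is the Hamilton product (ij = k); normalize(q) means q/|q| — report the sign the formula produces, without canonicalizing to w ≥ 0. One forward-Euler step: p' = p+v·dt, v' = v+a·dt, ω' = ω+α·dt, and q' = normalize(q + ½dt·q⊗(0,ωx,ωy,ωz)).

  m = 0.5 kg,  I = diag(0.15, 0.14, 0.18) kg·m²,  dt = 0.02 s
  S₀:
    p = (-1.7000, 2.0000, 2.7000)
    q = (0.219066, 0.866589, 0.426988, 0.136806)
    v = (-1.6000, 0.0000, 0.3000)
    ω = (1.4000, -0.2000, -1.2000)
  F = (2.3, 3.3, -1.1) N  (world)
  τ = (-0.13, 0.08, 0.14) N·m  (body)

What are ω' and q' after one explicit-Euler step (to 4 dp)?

ω' = (1.3814, -0.1958, -1.1848)
q' = (0.2094, 0.8647, 0.4388, 0.1264)

ω×(Iω) gyroscopic = (0.0096, 0.0504, 0.0028)
α = I⁻¹(τ − ω×Iω) = (-0.9307, 0.2114, 0.7622)
new body rate ω' = (1.3814, -0.1958, -1.1848)
Hamilton product q⊗(0,ω) = (-0.9636598, -0.1783320, 1.1876220, -1.0339802)
updated quaternion q' = (0.2094, 0.8647, 0.4388, 0.1264)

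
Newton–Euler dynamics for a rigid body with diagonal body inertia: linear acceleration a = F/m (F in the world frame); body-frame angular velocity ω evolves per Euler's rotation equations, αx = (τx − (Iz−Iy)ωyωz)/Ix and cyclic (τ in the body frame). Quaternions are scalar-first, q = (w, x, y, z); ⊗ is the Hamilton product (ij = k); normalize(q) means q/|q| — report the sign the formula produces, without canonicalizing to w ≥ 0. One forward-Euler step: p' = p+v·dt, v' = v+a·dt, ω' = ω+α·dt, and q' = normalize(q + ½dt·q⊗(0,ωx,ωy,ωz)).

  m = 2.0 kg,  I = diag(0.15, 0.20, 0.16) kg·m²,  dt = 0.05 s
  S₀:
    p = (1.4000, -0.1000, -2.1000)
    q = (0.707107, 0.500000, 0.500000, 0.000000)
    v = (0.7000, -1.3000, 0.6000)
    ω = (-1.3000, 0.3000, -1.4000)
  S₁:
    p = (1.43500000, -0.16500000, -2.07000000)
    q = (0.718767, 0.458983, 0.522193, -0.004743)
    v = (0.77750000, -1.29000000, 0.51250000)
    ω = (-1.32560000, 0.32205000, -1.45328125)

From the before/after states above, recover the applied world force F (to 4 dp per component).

velocity change Δv = (0.07750000, 0.01000000, -0.08750000)
applied force F = (3.1000, 0.4000, -3.5000)

F = (3.1000, 0.4000, -3.5000)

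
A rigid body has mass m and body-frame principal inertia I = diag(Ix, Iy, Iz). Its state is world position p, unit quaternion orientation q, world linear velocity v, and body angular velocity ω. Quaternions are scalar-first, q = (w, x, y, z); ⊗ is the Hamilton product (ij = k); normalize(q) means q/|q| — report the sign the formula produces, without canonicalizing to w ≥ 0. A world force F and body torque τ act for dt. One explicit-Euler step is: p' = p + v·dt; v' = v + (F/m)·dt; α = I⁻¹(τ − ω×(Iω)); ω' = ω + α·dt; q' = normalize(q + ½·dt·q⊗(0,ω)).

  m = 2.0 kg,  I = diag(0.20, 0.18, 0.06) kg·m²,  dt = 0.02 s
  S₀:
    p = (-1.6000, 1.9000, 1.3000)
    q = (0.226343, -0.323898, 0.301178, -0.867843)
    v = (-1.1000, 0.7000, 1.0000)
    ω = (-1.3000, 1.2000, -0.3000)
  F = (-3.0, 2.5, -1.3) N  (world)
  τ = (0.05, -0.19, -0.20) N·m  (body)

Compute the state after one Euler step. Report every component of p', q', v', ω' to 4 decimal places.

p' = (-1.6220, 1.9140, 1.3200)
q' = (0.2159, -0.3173, 0.3142, -0.8684)
v' = (-1.1300, 0.7250, 0.9870)
ω' = (-1.2993, 1.1728, -0.3771)

precession coupling ω×(Iω) = (0.0432, 0.0546, 0.0312)
α = I⁻¹(τ − ω×Iω) = (0.0340, -1.3589, -3.8533)
ω' = ω + α·dt = (-1.2993, 1.1728, -0.3771)
q⊗(0,ω) = (-1.0428339, 0.6568123, 1.3026381, -0.0650491)
q + ½dt·q⊗(0,ω), renormalized = (0.2159, -0.3173, 0.3142, -0.8684)
p + v·dt = (-1.6220, 1.9140, 1.3200)
new velocity v' = (-1.1300, 0.7250, 0.9870)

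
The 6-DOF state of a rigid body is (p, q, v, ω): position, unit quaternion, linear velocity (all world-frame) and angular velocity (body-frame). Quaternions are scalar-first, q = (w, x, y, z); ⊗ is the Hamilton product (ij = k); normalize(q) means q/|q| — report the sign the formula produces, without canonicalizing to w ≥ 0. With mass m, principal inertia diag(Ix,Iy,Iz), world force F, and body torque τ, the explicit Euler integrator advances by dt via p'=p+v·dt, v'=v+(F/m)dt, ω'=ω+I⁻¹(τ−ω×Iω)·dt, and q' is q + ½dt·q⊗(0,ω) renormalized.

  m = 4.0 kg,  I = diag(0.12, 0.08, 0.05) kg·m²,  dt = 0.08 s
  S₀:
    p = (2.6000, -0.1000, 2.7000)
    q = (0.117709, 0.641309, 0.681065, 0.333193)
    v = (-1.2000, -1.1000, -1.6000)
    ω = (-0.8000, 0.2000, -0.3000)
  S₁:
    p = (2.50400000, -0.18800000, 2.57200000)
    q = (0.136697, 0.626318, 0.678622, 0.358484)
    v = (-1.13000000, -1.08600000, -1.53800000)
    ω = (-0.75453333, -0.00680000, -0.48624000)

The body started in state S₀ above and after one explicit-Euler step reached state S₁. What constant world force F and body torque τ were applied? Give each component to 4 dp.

F = (3.5000, 0.7000, 3.1000)
τ = (0.0700, -0.1900, -0.1100)

ω₁ − ω₀ = (0.04546667, -0.20680000, -0.18624000)
precession coupling = (0.0018, 0.0168, 0.0064)
I·α + gyro = (0.0700, -0.1900, -0.1100)
Δv = v₁−v₀ = (0.07000000, 0.01400000, 0.06200000)
m·(v₁−v₀)/dt = (3.5000, 0.7000, 3.1000)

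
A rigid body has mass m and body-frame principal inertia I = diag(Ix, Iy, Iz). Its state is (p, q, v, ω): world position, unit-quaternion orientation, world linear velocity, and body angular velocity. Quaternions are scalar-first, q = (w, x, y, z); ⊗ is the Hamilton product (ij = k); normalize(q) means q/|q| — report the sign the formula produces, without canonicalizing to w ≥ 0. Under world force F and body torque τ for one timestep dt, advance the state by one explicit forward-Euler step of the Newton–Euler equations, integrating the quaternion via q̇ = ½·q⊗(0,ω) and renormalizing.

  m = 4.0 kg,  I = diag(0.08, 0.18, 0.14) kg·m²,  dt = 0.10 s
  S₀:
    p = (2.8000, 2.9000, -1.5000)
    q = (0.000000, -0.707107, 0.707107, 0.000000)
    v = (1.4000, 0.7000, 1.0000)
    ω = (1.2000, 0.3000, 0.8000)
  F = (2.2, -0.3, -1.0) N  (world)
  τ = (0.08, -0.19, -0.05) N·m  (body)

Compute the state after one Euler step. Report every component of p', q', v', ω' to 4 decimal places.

p' = (2.9400, 2.9700, -1.4000)
q' = (0.0317, -0.6770, 0.7334, -0.0529)
v' = (1.4550, 0.6925, 0.9750)
ω' = (1.3120, 0.2264, 0.7386)

new position p' = (2.9400, 2.9700, -1.4000)
v + (F/m)dt = (1.4550, 0.6925, 0.9750)
(τ − ω×Iω)/I = (1.1200, -0.7356, -0.6143)
ω' = ω + α·dt = (1.3120, 0.2264, 0.7386)
2q̇ = q⊗(0,ω) = (0.6363963, 0.5656856, 0.5656856, -1.0606605)
q' = normalize(q + ½dt·q⊗(0,ω)) = (0.0317, -0.6770, 0.7334, -0.0529)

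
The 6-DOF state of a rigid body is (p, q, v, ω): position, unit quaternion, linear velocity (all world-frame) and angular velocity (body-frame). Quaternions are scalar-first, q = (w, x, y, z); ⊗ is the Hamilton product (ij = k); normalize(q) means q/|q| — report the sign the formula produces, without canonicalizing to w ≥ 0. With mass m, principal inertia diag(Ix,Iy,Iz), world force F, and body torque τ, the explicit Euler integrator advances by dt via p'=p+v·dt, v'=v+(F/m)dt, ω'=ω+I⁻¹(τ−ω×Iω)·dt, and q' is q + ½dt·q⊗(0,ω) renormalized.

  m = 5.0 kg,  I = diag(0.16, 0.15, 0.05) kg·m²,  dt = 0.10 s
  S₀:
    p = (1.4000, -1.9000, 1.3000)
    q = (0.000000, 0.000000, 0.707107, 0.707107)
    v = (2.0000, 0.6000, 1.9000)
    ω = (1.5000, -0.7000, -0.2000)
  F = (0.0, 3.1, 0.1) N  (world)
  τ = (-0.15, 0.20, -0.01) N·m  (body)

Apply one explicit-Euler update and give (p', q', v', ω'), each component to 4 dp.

p' = (1.6000, -1.8400, 1.4900)
q' = (0.0317, 0.0176, 0.7575, 0.6518)
v' = (2.0000, 0.6620, 1.9020)
ω' = (1.4150, -0.5447, -0.2410)

a = (0.0000, 0.6200, 0.0200)
new position p' = (1.6000, -1.8400, 1.4900)
v' = v + a·dt = (2.0000, 0.6620, 1.9020)
angular accel α = (-0.8500, 1.5533, -0.4100)
new body rate ω' = (1.4150, -0.5447, -0.2410)
2q̇ = q⊗(0,ω) = (0.6363963, 0.3535535, 1.0606605, -1.0606605)
q' = normalize(q + ½dt·q⊗(0,ω)) = (0.0317, 0.0176, 0.7575, 0.6518)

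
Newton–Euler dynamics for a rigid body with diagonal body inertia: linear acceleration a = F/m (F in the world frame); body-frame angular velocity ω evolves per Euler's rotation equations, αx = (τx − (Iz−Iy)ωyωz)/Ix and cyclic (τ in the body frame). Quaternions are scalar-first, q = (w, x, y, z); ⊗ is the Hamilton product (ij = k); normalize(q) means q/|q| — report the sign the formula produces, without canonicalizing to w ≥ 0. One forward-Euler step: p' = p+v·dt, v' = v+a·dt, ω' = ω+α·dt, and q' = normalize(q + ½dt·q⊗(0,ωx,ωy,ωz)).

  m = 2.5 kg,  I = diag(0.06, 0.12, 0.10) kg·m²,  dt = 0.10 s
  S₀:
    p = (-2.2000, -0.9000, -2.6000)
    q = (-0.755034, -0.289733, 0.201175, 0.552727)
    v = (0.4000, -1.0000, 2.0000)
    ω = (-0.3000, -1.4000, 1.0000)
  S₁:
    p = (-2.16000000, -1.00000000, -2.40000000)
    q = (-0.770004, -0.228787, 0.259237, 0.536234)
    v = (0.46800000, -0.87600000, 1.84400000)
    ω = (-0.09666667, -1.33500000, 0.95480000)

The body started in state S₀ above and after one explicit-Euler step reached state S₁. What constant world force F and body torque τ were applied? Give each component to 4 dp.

F = (1.7000, 3.1000, -3.9000)
τ = (0.1500, 0.0900, -0.0200)

Δω = ω₁−ω₀ = (0.20333333, 0.06500000, -0.04520000)
applied torque τ = (0.1500, 0.0900, -0.0200)
Δv = v₁−v₀ = (0.06800000, 0.12400000, -0.15600000)
m·(v₁−v₀)/dt = (1.7000, 3.1000, -3.9000)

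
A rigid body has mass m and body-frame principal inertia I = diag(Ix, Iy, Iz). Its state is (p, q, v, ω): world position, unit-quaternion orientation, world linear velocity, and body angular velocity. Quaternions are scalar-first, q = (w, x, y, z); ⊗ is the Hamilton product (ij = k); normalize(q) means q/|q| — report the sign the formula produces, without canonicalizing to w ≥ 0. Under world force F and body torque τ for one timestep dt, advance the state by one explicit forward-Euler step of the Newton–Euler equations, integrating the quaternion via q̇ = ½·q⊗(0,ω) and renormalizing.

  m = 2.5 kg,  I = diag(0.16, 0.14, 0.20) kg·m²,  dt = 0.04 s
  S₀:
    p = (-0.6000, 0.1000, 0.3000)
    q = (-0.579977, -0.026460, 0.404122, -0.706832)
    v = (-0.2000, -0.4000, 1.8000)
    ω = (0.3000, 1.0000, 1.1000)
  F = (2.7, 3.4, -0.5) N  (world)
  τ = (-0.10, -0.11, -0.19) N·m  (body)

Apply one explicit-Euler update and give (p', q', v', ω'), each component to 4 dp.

p' = (-0.6080, 0.0840, 0.3720)
q' = (-0.5721, -0.0069, 0.3887, -0.7222)
v' = (-0.1568, -0.3456, 1.7920)
ω' = (0.2585, 0.9723, 1.0632)

angular accel α = (-1.0375, -0.6914, -0.9200)
ω' = ω + α·dt = (0.2585, 0.9723, 1.0632)
2q̇ = q⊗(0,ω) = (0.3813312, 0.9773731, -0.7629206, -0.7856713)
updated quaternion q' = (-0.5721, -0.0069, 0.3887, -0.7222)
a = F/m = (1.0800, 1.3600, -0.2000)
p + v·dt = (-0.6080, 0.0840, 0.3720)
v + (F/m)dt = (-0.1568, -0.3456, 1.7920)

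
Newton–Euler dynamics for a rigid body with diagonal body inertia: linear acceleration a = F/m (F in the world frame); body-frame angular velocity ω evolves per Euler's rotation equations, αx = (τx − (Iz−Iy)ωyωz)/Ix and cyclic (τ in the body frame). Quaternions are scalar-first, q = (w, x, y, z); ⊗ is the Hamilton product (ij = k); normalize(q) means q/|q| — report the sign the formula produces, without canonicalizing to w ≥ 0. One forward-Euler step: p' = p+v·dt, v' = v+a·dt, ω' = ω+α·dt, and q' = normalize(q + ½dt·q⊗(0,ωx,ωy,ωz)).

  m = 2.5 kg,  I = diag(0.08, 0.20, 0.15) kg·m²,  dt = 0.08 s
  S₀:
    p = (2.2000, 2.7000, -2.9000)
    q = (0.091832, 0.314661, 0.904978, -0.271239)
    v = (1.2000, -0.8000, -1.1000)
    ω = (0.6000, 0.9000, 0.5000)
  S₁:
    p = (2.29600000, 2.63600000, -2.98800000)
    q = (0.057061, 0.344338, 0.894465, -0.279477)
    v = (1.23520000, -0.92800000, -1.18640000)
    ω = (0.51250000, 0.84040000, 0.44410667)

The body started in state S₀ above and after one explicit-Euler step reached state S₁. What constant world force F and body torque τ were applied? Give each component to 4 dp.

v₁ − v₀ = (0.03520000, -0.12800000, -0.08640000)
F = m·Δv/dt = (1.1000, -4.0000, -2.7000)
rate change Δω = (-0.08750000, -0.05960000, -0.05589333)
ω₀×(Iω₀) = (-0.0225, -0.0210, 0.0648)
τ = I·(Δω/dt) + ω₀×(Iω₀) = (-0.1100, -0.1700, -0.0400)

F = (1.1000, -4.0000, -2.7000)
τ = (-0.1100, -0.1700, -0.0400)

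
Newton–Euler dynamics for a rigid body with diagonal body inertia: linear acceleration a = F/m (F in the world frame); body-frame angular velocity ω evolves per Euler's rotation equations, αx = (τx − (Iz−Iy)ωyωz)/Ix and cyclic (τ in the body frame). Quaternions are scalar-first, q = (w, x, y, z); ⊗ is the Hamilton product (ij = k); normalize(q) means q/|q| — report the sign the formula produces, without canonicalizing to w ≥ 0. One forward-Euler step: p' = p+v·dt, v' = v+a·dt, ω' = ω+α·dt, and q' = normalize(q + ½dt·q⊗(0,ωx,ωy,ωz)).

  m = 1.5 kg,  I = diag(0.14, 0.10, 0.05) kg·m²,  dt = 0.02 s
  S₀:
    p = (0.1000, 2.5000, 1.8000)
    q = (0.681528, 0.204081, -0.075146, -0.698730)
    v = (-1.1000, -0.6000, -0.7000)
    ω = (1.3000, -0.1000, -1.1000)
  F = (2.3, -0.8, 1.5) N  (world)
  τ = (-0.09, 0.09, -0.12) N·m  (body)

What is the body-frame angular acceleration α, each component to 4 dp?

precession coupling ω×(Iω) = (-0.0055, -0.1287, 0.0052)
(τ − ω×Iω)/I = (-0.6036, 2.1870, -2.5040)

α = (-0.6036, 2.1870, -2.5040)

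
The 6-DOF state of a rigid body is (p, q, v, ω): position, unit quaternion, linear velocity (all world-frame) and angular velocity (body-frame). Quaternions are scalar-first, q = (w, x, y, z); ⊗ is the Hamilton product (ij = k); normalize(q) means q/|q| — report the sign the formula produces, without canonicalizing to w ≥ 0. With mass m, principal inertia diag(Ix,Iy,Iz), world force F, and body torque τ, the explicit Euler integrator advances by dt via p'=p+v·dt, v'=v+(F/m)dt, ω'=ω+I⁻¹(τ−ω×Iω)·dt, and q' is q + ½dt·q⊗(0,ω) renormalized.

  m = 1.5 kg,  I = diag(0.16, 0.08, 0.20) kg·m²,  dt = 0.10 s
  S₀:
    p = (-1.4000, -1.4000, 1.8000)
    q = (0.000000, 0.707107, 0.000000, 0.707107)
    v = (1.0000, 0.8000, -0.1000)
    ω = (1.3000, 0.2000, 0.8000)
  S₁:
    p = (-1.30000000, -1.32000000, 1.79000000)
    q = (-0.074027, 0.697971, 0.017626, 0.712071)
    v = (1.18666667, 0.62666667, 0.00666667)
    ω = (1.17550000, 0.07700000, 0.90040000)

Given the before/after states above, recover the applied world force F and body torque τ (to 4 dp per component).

F = (2.8000, -2.6000, 1.6000)
τ = (-0.1800, -0.1400, 0.1800)

velocity change Δv = (0.18666667, -0.17333333, 0.10666667)
applied force F = (2.8000, -2.6000, 1.6000)
rate change Δω = (-0.12450000, -0.12300000, 0.10040000)
applied torque τ = (-0.1800, -0.1400, 0.1800)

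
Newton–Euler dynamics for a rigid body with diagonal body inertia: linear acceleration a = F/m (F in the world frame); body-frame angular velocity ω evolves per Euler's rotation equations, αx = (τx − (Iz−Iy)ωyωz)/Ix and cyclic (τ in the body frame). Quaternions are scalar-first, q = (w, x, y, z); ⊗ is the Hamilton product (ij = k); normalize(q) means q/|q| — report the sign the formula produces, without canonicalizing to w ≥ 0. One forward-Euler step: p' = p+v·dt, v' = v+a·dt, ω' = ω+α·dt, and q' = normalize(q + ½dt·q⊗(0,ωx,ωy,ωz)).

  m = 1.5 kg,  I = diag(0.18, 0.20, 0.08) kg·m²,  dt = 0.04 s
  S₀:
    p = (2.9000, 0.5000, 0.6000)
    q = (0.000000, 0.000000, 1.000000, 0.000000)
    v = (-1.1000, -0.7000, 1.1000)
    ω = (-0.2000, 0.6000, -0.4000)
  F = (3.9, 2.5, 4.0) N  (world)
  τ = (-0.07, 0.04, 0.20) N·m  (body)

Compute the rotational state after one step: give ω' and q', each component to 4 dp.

ω' = (-0.2220, 0.6064, -0.2988)
q' = (-0.0120, -0.0080, 0.9999, 0.0040)

α = I⁻¹(τ − ω×Iω) = (-0.5489, 0.1600, 2.5300)
ω + α·dt = (-0.2220, 0.6064, -0.2988)
q⊗(0,ω) = (-0.6000000, -0.4000000, 0.0000000, 0.2000000)
q' = normalize(q + ½dt·q⊗(0,ω)) = (-0.0120, -0.0080, 0.9999, 0.0040)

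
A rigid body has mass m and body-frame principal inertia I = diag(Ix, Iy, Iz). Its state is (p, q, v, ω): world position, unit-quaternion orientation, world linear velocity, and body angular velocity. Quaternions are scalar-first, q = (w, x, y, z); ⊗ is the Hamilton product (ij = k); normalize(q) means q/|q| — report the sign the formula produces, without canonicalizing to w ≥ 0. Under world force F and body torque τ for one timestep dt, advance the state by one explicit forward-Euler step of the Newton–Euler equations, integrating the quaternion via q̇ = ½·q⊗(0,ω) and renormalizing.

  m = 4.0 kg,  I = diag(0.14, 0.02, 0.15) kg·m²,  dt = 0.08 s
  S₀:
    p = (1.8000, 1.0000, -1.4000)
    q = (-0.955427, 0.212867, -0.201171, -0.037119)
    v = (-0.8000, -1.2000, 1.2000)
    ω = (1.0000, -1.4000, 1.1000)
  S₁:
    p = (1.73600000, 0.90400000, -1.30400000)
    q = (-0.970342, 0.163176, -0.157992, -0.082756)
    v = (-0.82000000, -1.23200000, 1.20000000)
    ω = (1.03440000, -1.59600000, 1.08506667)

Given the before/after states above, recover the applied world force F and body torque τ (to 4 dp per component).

rate change Δω = (0.03440000, -0.19600000, -0.01493333)
ω₀×(Iω₀) = (-0.2002, -0.0110, 0.1680)
applied torque τ = (-0.1400, -0.0600, 0.1400)
velocity change Δv = (-0.02000000, -0.03200000, 0.00000000)
m·(v₁−v₀)/dt = (-1.0000, -1.6000, 0.0000)

F = (-1.0000, -1.6000, 0.0000)
τ = (-0.1400, -0.0600, 0.1400)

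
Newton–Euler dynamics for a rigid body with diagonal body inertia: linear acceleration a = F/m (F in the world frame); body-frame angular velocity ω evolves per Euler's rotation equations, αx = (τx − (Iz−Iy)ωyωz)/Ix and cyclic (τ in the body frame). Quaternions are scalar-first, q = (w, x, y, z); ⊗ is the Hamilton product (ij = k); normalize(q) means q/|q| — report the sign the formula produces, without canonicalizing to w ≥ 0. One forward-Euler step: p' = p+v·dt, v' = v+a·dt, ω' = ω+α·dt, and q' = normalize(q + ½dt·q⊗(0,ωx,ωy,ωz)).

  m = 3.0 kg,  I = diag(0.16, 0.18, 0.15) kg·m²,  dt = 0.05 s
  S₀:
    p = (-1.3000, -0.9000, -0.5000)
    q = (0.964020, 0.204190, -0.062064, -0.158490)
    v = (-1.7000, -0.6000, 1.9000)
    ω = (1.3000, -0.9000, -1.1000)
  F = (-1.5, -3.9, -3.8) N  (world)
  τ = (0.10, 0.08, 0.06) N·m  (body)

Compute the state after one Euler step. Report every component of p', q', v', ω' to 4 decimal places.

p' = (-1.3850, -0.9300, -0.4050)
q' = (0.9505, 0.2334, -0.0832, -0.1874)
v' = (-1.7250, -0.6650, 1.8367)
ω' = (1.3405, -0.8738, -1.0722)

a = F/m = (-0.5000, -1.3000, -1.2667)
new position p' = (-1.3850, -0.9300, -0.4050)
v' = v + a·dt = (-1.7250, -0.6650, 1.8367)
precession coupling ω×(Iω) = (-0.0297, -0.0143, -0.0234)
(τ − ω×Iω)/I = (0.8106, 0.5239, 0.5560)
new body rate ω' = (1.3405, -0.8738, -1.0722)
Hamilton product q⊗(0,ω) = (-0.4956436, 1.1788554, -0.8490460, -1.1635098)
q + ½dt·q⊗(0,ω), renormalized = (0.9505, 0.2334, -0.0832, -0.1874)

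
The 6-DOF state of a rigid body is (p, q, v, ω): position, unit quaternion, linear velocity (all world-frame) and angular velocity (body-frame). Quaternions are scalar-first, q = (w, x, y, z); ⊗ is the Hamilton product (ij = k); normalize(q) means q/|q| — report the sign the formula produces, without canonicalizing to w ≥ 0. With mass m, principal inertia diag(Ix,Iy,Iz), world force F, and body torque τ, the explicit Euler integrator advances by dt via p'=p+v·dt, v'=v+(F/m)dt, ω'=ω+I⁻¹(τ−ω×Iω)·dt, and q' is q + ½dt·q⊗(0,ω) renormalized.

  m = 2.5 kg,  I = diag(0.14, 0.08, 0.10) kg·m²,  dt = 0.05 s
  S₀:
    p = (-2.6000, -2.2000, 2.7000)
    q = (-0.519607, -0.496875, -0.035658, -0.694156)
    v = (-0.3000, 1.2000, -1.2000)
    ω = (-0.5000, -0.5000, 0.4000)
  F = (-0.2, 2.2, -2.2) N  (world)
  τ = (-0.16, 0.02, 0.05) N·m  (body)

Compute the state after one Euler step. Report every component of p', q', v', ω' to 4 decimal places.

a = F/m = (-0.0800, 0.8800, -0.8800)
p + v·dt = (-2.6150, -2.1400, 2.6400)
v' = v + a·dt = (-0.3040, 1.2440, -1.2440)
(τ − ω×Iω)/I = (-1.1143, 0.3500, 0.6500)
ω' = ω + α·dt = (-0.5557, -0.4825, 0.4325)
q⊗(0,ω) = (0.0113959, -0.1015377, 0.8056315, 0.0227657)
updated quaternion q' = (-0.5192, -0.4993, -0.0155, -0.6934)

p' = (-2.6150, -2.1400, 2.6400)
q' = (-0.5192, -0.4993, -0.0155, -0.6934)
v' = (-0.3040, 1.2440, -1.2440)
ω' = (-0.5557, -0.4825, 0.4325)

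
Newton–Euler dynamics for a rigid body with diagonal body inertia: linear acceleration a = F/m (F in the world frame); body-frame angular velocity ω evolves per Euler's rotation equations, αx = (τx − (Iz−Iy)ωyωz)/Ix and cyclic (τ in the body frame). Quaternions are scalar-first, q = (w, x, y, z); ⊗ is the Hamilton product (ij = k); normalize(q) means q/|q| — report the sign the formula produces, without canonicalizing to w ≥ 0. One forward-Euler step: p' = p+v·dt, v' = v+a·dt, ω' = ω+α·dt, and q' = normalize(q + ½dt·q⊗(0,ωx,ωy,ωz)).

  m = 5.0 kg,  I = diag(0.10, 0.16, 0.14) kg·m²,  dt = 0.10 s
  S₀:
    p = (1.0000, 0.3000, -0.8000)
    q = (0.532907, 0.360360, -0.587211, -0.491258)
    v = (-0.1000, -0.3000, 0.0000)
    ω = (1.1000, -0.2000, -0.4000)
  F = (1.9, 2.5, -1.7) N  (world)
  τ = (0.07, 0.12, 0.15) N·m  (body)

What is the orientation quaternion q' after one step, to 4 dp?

Hamilton product q⊗(0,ω) = (-0.7103414, 0.7228305, -0.5028212, 0.3606973)
q' = normalize(q + ½dt·q⊗(0,ω)) = (0.4965, 0.3958, -0.6113, -0.4724)

q' = (0.4965, 0.3958, -0.6113, -0.4724)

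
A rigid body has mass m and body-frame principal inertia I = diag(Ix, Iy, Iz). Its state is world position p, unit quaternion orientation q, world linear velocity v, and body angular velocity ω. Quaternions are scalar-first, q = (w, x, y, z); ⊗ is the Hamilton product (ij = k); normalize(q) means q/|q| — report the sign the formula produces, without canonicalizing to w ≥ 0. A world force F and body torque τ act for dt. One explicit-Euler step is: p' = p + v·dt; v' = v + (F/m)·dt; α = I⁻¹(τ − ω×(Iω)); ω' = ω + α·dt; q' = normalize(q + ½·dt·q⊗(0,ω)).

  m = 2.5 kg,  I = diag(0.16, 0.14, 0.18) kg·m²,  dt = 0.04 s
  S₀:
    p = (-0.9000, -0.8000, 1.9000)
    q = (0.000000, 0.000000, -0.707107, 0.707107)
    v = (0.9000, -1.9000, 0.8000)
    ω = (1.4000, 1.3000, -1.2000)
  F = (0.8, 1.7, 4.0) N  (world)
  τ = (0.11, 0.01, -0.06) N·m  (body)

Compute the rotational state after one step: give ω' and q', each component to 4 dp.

(τ − ω×Iω)/I = (1.0775, -0.1686, -0.1311)
ω' = ω + α·dt = (1.4431, 1.2933, -1.2052)
q⊗(0,ω) = (1.7677675, -0.0707107, 0.9899498, 0.9899498)
q + ½dt·q⊗(0,ω), renormalized = (0.0353, -0.0014, -0.6866, 0.7262)

ω' = (1.4431, 1.2933, -1.2052)
q' = (0.0353, -0.0014, -0.6866, 0.7262)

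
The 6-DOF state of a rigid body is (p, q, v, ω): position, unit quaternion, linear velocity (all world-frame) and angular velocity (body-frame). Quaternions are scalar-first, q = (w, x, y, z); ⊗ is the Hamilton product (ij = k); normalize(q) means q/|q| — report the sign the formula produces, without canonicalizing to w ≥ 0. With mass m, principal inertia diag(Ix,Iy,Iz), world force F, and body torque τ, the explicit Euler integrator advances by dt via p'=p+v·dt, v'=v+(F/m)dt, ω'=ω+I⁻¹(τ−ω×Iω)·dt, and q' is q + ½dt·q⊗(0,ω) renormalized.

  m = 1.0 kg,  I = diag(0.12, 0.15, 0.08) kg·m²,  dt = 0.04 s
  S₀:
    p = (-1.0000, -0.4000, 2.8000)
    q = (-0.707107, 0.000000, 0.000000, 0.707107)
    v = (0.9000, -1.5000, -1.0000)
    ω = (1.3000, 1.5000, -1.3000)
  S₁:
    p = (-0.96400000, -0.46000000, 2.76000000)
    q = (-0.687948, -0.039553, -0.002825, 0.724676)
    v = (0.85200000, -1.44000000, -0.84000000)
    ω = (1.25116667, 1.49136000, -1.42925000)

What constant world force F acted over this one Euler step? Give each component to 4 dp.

F = (-1.2000, 1.5000, 4.0000)

velocity change Δv = (-0.04800000, 0.06000000, 0.16000000)
m·(v₁−v₀)/dt = (-1.2000, 1.5000, 4.0000)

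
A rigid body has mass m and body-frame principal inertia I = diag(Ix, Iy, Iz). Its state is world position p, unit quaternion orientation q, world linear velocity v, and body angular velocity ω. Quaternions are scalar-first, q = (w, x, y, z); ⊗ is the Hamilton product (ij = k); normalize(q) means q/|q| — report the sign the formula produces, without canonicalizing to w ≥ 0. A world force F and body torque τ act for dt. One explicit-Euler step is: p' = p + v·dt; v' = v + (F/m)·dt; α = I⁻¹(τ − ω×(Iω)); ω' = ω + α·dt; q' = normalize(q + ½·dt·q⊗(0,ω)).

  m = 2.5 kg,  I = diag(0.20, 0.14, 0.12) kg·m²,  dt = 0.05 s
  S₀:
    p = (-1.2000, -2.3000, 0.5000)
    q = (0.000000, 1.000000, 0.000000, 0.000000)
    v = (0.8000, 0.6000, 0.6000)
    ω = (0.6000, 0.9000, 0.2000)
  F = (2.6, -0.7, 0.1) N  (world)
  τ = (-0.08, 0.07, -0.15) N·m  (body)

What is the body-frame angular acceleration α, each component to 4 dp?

gyro term ω×Iω = (-0.0036, 0.0096, -0.0324)
(τ − ω×Iω)/I = (-0.3820, 0.4314, -0.9800)

α = (-0.3820, 0.4314, -0.9800)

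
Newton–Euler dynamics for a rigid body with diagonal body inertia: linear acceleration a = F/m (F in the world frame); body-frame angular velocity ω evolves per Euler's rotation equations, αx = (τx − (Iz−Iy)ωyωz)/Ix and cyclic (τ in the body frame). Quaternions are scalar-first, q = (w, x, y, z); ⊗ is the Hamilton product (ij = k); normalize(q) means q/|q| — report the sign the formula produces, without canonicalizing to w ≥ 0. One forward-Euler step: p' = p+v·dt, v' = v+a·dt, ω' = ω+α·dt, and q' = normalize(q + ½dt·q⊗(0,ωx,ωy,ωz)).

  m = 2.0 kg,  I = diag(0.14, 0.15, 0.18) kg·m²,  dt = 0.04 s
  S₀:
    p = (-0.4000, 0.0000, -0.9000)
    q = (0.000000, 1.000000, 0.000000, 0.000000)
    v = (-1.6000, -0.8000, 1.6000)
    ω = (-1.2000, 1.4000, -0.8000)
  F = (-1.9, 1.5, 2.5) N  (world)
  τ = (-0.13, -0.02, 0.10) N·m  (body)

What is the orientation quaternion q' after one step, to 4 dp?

Hamilton product q⊗(0,ω) = (1.2000000, 0.0000000, 0.8000000, 1.4000000)
q' = normalize(q + ½dt·q⊗(0,ω)) = (0.0240, 0.9992, 0.0160, 0.0280)

q' = (0.0240, 0.9992, 0.0160, 0.0280)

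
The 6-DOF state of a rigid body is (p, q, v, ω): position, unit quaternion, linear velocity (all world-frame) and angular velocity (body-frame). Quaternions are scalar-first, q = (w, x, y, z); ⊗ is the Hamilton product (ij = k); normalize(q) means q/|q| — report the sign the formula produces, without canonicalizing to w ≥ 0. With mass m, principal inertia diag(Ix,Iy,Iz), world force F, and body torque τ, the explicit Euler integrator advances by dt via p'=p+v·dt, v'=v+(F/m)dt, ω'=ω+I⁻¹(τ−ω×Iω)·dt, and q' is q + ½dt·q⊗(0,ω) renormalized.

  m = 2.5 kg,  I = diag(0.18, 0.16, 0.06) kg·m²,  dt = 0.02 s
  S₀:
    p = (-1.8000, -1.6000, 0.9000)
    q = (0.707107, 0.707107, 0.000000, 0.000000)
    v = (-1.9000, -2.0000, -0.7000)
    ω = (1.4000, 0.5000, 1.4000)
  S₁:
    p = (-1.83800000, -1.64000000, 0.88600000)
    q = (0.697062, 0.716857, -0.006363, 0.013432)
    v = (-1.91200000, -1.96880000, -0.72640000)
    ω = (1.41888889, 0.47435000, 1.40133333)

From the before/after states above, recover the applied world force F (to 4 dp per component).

F = (-1.5000, 3.9000, -3.3000)

Δv = v₁−v₀ = (-0.01200000, 0.03120000, -0.02640000)
F = m·Δv/dt = (-1.5000, 3.9000, -3.3000)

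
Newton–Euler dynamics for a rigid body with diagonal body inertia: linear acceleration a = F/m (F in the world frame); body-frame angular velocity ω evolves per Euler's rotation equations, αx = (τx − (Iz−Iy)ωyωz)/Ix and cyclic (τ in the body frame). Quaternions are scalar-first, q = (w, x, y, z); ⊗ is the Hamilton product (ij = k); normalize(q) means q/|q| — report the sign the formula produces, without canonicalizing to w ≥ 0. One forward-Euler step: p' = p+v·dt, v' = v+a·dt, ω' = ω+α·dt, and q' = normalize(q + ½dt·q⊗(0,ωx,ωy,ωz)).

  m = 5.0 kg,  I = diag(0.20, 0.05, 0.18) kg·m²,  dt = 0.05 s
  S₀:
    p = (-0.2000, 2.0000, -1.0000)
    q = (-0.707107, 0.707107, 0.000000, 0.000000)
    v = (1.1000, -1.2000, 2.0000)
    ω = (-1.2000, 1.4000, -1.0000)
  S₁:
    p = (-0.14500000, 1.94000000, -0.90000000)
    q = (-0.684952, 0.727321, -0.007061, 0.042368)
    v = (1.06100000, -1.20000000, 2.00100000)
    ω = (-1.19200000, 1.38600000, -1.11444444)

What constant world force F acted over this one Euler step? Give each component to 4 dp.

v₁ − v₀ = (-0.03900000, 0.00000000, 0.00100000)
m·(v₁−v₀)/dt = (-3.9000, 0.0000, 0.1000)

F = (-3.9000, 0.0000, 0.1000)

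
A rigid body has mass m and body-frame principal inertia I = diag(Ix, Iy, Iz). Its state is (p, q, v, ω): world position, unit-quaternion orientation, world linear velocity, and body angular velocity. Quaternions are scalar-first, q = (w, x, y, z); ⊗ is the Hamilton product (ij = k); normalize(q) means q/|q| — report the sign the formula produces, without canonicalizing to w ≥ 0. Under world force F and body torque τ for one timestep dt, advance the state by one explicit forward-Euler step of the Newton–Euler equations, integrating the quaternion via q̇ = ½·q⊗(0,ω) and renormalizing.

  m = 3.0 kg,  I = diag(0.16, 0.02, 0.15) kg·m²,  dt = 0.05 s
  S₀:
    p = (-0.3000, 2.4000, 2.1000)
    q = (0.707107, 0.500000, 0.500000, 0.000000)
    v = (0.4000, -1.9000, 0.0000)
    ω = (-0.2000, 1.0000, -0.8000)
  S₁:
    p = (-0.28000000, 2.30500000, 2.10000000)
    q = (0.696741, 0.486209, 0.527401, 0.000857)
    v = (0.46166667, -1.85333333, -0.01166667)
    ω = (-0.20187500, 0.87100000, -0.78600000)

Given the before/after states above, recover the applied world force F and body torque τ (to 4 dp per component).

velocity change Δv = (0.06166667, 0.04666667, -0.01166667)
m·(v₁−v₀)/dt = (3.7000, 2.8000, -0.7000)
rate change Δω = (-0.00187500, -0.12900000, 0.01400000)
precession coupling = (-0.1040, 0.0016, 0.0280)
I·α + gyro = (-0.1100, -0.0500, 0.0700)

F = (3.7000, 2.8000, -0.7000)
τ = (-0.1100, -0.0500, 0.0700)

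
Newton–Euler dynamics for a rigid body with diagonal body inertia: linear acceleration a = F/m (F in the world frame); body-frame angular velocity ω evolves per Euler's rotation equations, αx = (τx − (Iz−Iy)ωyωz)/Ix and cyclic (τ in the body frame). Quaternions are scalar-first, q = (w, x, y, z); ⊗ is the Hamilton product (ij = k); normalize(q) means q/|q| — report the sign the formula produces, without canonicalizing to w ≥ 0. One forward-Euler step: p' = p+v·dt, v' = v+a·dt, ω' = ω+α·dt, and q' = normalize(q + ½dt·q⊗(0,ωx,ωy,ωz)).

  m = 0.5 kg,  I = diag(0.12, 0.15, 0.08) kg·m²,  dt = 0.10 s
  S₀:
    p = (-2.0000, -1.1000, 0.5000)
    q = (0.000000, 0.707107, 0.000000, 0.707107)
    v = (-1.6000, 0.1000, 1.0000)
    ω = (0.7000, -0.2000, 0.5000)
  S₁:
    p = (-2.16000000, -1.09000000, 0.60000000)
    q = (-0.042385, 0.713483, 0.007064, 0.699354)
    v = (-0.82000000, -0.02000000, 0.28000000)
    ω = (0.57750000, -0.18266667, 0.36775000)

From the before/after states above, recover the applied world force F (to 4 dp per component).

F = (3.9000, -0.6000, -3.6000)

velocity change Δv = (0.78000000, -0.12000000, -0.72000000)
m·(v₁−v₀)/dt = (3.9000, -0.6000, -3.6000)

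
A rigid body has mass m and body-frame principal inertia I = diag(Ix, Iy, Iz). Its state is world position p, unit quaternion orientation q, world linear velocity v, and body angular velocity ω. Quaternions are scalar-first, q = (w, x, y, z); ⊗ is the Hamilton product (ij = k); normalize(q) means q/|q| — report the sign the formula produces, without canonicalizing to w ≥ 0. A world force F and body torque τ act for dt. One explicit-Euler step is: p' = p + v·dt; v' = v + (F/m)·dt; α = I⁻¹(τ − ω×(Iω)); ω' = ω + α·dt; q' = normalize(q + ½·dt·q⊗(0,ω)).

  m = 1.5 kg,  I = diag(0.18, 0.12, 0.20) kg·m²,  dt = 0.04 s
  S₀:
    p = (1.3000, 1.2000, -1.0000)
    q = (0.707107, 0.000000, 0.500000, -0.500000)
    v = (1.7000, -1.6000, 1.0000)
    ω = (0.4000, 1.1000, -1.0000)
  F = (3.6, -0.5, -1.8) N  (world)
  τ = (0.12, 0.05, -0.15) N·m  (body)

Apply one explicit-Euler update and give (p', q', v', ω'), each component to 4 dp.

p' = (1.3680, 1.1360, -0.9600)
q' = (0.6858, 0.0067, 0.5113, -0.5179)
v' = (1.7960, -1.6133, 0.9520)
ω' = (0.4462, 1.1140, -1.0247)

α = I⁻¹(τ − ω×Iω) = (1.1556, 0.3500, -0.6180)
ω + α·dt = (0.4462, 1.1140, -1.0247)
Hamilton product q⊗(0,ω) = (-1.0500000, 0.3328428, 0.5778177, -0.9071070)
updated quaternion q' = (0.6858, 0.0067, 0.5113, -0.5179)
new position p' = (1.3680, 1.1360, -0.9600)
new velocity v' = (1.7960, -1.6133, 0.9520)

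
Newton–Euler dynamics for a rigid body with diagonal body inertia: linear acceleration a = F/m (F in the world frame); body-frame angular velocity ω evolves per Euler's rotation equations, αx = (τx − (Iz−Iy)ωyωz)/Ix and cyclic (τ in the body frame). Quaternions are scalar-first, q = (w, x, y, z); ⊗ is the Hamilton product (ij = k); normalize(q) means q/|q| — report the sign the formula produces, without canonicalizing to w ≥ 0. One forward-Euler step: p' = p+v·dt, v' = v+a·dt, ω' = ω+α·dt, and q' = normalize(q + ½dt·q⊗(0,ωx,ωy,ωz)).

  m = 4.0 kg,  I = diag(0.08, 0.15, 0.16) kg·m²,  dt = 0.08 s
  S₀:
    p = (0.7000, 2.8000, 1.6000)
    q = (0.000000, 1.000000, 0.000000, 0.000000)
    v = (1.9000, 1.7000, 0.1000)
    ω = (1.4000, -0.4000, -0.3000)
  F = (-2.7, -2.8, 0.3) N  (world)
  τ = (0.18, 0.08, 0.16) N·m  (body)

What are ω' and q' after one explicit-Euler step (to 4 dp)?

ω' = (1.5788, -0.3753, -0.2004)
q' = (-0.0559, 0.9982, 0.0120, -0.0160)

(τ − ω×Iω)/I = (2.2350, 0.3093, 1.2450)
ω + α·dt = (1.5788, -0.3753, -0.2004)
q⊗(0,ω) = (-1.4000000, 0.0000000, 0.3000000, -0.4000000)
updated quaternion q' = (-0.0559, 0.9982, 0.0120, -0.0160)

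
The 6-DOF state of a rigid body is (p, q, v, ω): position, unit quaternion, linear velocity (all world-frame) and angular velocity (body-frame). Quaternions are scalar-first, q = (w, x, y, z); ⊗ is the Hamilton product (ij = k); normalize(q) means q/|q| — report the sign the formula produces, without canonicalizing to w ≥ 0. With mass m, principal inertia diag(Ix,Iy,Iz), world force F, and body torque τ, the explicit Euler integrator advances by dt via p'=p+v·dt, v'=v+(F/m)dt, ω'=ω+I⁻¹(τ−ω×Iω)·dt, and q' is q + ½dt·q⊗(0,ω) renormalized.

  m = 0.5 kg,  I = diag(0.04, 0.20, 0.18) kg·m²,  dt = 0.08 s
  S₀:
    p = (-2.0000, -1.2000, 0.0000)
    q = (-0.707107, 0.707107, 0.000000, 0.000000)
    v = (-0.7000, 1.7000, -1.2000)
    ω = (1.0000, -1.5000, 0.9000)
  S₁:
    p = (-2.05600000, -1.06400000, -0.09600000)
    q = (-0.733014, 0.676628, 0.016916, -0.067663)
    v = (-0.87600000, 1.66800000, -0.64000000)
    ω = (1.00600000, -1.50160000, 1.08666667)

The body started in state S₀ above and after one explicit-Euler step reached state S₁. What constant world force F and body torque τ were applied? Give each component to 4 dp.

F = (-1.1000, -0.2000, 3.5000)
τ = (0.0300, -0.1300, 0.1800)

velocity change Δv = (-0.17600000, -0.03200000, 0.56000000)
m·(v₁−v₀)/dt = (-1.1000, -0.2000, 3.5000)
Δω = ω₁−ω₀ = (0.00600000, -0.00160000, 0.18666667)
precession coupling = (0.0270, -0.1260, -0.2400)
applied torque τ = (0.0300, -0.1300, 0.1800)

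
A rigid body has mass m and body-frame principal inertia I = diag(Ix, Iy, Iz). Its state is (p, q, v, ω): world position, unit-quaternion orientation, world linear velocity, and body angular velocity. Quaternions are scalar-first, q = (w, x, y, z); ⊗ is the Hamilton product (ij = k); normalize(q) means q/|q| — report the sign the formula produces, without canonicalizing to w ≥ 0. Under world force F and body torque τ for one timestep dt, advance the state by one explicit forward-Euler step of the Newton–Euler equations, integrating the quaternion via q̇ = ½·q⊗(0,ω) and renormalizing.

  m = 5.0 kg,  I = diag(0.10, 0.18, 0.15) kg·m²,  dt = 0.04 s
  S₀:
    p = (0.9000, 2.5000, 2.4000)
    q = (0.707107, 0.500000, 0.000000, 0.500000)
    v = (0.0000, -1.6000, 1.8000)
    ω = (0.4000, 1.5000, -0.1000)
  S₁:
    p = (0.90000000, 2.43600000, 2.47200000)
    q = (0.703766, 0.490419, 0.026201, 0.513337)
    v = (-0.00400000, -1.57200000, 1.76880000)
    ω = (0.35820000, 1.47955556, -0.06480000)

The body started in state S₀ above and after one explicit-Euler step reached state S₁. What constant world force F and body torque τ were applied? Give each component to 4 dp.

F = (-0.5000, 3.5000, -3.9000)
τ = (-0.1000, -0.0900, 0.1800)

ω₁ − ω₀ = (-0.04180000, -0.02044444, 0.03520000)
τ = I·(Δω/dt) + ω₀×(Iω₀) = (-0.1000, -0.0900, 0.1800)
v₁ − v₀ = (-0.00400000, 0.02800000, -0.03120000)
F = m·Δv/dt = (-0.5000, 3.5000, -3.9000)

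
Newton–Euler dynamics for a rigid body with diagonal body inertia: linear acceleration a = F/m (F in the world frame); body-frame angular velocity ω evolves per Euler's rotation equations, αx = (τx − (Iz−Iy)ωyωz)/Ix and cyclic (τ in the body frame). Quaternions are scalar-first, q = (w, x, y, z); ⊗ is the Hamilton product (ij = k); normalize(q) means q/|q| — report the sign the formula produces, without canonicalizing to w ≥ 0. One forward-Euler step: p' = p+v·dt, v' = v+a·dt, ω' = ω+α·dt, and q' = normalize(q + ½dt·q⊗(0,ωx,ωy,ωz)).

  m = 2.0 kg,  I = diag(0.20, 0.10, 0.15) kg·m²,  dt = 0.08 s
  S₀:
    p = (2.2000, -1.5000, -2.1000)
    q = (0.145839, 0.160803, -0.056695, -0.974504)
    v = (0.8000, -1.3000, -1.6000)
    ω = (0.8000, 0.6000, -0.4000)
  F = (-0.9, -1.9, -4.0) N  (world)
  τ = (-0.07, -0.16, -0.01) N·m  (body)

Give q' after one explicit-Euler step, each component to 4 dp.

2q̇ = q⊗(0,ω) = (-0.4844270, 0.7240516, -0.6277786, 0.0835022)
q + ½dt·q⊗(0,ω), renormalized = (0.1263, 0.1896, -0.0817, -0.9703)

q' = (0.1263, 0.1896, -0.0817, -0.9703)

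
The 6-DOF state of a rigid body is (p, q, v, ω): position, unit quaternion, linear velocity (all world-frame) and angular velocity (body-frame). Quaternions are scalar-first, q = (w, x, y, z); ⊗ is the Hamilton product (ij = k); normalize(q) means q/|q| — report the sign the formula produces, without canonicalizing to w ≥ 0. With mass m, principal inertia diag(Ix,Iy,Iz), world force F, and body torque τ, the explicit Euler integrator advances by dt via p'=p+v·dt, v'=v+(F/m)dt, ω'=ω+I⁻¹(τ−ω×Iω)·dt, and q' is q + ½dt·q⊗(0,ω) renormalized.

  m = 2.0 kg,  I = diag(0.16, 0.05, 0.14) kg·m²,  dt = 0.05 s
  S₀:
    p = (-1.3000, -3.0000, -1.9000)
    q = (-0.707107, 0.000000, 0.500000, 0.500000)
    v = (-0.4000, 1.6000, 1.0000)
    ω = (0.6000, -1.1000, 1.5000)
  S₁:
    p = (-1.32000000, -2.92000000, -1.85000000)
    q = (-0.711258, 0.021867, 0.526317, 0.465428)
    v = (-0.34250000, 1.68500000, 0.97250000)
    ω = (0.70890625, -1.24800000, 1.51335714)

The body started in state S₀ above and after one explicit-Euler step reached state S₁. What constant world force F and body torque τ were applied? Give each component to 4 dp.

Δv = v₁−v₀ = (0.05750000, 0.08500000, -0.02750000)
applied force F = (2.3000, 3.4000, -1.1000)
ω₁ − ω₀ = (0.10890625, -0.14800000, 0.01335714)
τ = I·(Δω/dt) + ω₀×(Iω₀) = (0.2000, -0.1300, 0.1100)

F = (2.3000, 3.4000, -1.1000)
τ = (0.2000, -0.1300, 0.1100)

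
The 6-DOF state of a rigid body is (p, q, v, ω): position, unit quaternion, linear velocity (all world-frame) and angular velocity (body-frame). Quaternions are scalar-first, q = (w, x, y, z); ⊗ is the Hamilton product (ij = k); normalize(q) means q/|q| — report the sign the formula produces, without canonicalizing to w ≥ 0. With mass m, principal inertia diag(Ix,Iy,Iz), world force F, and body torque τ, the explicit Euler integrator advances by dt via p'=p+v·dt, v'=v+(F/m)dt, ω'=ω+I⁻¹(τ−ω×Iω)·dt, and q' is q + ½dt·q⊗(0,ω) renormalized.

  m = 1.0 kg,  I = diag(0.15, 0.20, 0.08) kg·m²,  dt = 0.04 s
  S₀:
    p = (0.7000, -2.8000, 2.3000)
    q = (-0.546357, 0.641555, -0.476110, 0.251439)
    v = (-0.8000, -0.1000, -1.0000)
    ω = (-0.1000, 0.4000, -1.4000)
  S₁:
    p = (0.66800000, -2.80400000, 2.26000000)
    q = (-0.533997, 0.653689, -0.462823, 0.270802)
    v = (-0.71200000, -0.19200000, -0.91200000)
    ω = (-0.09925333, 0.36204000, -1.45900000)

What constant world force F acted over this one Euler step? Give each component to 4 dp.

velocity change Δv = (0.08800000, -0.09200000, 0.08800000)
applied force F = (2.2000, -2.3000, 2.2000)

F = (2.2000, -2.3000, 2.2000)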